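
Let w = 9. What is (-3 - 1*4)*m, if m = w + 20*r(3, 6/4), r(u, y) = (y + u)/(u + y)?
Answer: -203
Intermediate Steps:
r(u, y) = 1 (r(u, y) = (u + y)/(u + y) = 1)
m = 29 (m = 9 + 20*1 = 9 + 20 = 29)
(-3 - 1*4)*m = (-3 - 1*4)*29 = (-3 - 4)*29 = -7*29 = -203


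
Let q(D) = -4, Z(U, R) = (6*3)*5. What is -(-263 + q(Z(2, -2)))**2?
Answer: -71289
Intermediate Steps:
Z(U, R) = 90 (Z(U, R) = 18*5 = 90)
-(-263 + q(Z(2, -2)))**2 = -(-263 - 4)**2 = -1*(-267)**2 = -1*71289 = -71289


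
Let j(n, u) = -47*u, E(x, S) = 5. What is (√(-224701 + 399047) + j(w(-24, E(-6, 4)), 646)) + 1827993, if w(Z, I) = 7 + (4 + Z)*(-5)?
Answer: 1797631 + √174346 ≈ 1.7980e+6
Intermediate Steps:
w(Z, I) = -13 - 5*Z (w(Z, I) = 7 + (-20 - 5*Z) = -13 - 5*Z)
(√(-224701 + 399047) + j(w(-24, E(-6, 4)), 646)) + 1827993 = (√(-224701 + 399047) - 47*646) + 1827993 = (√174346 - 30362) + 1827993 = (-30362 + √174346) + 1827993 = 1797631 + √174346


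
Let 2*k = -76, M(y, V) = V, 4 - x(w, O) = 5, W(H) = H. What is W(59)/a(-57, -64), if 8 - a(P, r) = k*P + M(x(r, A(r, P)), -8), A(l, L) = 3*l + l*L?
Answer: -59/2150 ≈ -0.027442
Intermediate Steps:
A(l, L) = 3*l + L*l
x(w, O) = -1 (x(w, O) = 4 - 1*5 = 4 - 5 = -1)
k = -38 (k = (½)*(-76) = -38)
a(P, r) = 16 + 38*P (a(P, r) = 8 - (-38*P - 8) = 8 - (-8 - 38*P) = 8 + (8 + 38*P) = 16 + 38*P)
W(59)/a(-57, -64) = 59/(16 + 38*(-57)) = 59/(16 - 2166) = 59/(-2150) = 59*(-1/2150) = -59/2150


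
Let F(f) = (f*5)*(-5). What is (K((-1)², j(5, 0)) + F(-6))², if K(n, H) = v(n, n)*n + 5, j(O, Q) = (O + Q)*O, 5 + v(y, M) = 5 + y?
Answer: 24336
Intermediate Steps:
F(f) = -25*f (F(f) = (5*f)*(-5) = -25*f)
v(y, M) = y (v(y, M) = -5 + (5 + y) = y)
j(O, Q) = O*(O + Q)
K(n, H) = 5 + n² (K(n, H) = n*n + 5 = n² + 5 = 5 + n²)
(K((-1)², j(5, 0)) + F(-6))² = ((5 + ((-1)²)²) - 25*(-6))² = ((5 + 1²) + 150)² = ((5 + 1) + 150)² = (6 + 150)² = 156² = 24336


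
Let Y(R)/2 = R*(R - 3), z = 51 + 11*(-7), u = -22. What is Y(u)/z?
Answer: -550/13 ≈ -42.308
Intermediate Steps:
z = -26 (z = 51 - 77 = -26)
Y(R) = 2*R*(-3 + R) (Y(R) = 2*(R*(R - 3)) = 2*(R*(-3 + R)) = 2*R*(-3 + R))
Y(u)/z = (2*(-22)*(-3 - 22))/(-26) = (2*(-22)*(-25))*(-1/26) = 1100*(-1/26) = -550/13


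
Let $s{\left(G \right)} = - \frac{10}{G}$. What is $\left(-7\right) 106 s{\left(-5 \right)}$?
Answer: $-1484$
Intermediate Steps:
$\left(-7\right) 106 s{\left(-5 \right)} = \left(-7\right) 106 \left(- \frac{10}{-5}\right) = - 742 \left(\left(-10\right) \left(- \frac{1}{5}\right)\right) = \left(-742\right) 2 = -1484$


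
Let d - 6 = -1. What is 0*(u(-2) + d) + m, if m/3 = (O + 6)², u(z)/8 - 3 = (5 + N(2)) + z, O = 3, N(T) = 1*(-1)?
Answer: 243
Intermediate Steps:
d = 5 (d = 6 - 1 = 5)
N(T) = -1
u(z) = 56 + 8*z (u(z) = 24 + 8*((5 - 1) + z) = 24 + 8*(4 + z) = 24 + (32 + 8*z) = 56 + 8*z)
m = 243 (m = 3*(3 + 6)² = 3*9² = 3*81 = 243)
0*(u(-2) + d) + m = 0*((56 + 8*(-2)) + 5) + 243 = 0*((56 - 16) + 5) + 243 = 0*(40 + 5) + 243 = 0*45 + 243 = 0 + 243 = 243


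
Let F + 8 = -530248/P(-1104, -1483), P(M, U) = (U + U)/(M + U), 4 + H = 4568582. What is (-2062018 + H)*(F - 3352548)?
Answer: -14181405459164160/1483 ≈ -9.5626e+12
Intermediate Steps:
H = 4568578 (H = -4 + 4568582 = 4568578)
P(M, U) = 2*U/(M + U) (P(M, U) = (2*U)/(M + U) = 2*U/(M + U))
F = -685887652/1483 (F = -8 - 530248/(2*(-1483)/(-1104 - 1483)) = -8 - 530248/(2*(-1483)/(-2587)) = -8 - 530248/(2*(-1483)*(-1/2587)) = -8 - 530248/2966/2587 = -8 - 530248*2587/2966 = -8 - 685875788/1483 = -685887652/1483 ≈ -4.6250e+5)
(-2062018 + H)*(F - 3352548) = (-2062018 + 4568578)*(-685887652/1483 - 3352548) = 2506560*(-5657716336/1483) = -14181405459164160/1483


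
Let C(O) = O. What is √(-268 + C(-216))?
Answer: 22*I ≈ 22.0*I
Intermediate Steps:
√(-268 + C(-216)) = √(-268 - 216) = √(-484) = 22*I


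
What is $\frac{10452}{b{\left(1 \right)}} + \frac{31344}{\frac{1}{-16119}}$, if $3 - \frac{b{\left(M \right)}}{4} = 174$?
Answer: $- \frac{28798335223}{57} \approx -5.0523 \cdot 10^{8}$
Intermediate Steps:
$b{\left(M \right)} = -684$ ($b{\left(M \right)} = 12 - 696 = -684$)
$\frac{10452}{b{\left(1 \right)}} + \frac{31344}{\frac{1}{-16119}} = \frac{10452}{-684} + \frac{31344}{\frac{1}{-16119}} = 10452 \left(- \frac{1}{684}\right) + \frac{31344}{- \frac{1}{16119}} = - \frac{871}{57} + 31344 \left(-16119\right) = - \frac{871}{57} - 505233936 = - \frac{28798335223}{57}$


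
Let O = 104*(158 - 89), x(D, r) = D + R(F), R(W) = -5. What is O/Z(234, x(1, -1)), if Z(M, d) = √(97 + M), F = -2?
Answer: 7176*√331/331 ≈ 394.43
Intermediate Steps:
x(D, r) = -5 + D (x(D, r) = D - 5 = -5 + D)
O = 7176 (O = 104*69 = 7176)
O/Z(234, x(1, -1)) = 7176/(√(97 + 234)) = 7176/(√331) = 7176*(√331/331) = 7176*√331/331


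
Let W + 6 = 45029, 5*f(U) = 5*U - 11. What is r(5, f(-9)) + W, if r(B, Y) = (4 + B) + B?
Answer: 45037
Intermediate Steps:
f(U) = -11/5 + U (f(U) = (5*U - 11)/5 = (-11 + 5*U)/5 = -11/5 + U)
r(B, Y) = 4 + 2*B
W = 45023 (W = -6 + 45029 = 45023)
r(5, f(-9)) + W = (4 + 2*5) + 45023 = (4 + 10) + 45023 = 14 + 45023 = 45037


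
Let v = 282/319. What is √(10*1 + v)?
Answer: 4*√69223/319 ≈ 3.2991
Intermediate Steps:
v = 282/319 (v = 282*(1/319) = 282/319 ≈ 0.88401)
√(10*1 + v) = √(10*1 + 282/319) = √(10 + 282/319) = √(3472/319) = 4*√69223/319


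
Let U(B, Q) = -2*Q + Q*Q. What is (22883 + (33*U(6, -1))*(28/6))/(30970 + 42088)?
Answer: 23345/73058 ≈ 0.31954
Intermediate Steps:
U(B, Q) = Q² - 2*Q (U(B, Q) = -2*Q + Q² = Q² - 2*Q)
(22883 + (33*U(6, -1))*(28/6))/(30970 + 42088) = (22883 + (33*(-(-2 - 1)))*(28/6))/(30970 + 42088) = (22883 + (33*(-1*(-3)))*(28*(⅙)))/73058 = (22883 + (33*3)*(14/3))*(1/73058) = (22883 + 99*(14/3))*(1/73058) = (22883 + 462)*(1/73058) = 23345*(1/73058) = 23345/73058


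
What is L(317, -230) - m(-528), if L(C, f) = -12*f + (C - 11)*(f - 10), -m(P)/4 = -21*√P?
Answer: -70680 - 336*I*√33 ≈ -70680.0 - 1930.2*I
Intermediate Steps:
m(P) = 84*√P (m(P) = -(-84)*√P = 84*√P)
L(C, f) = -12*f + (-11 + C)*(-10 + f)
L(317, -230) - m(-528) = (110 - 23*(-230) - 10*317 + 317*(-230)) - 84*√(-528) = (110 + 5290 - 3170 - 72910) - 84*4*I*√33 = -70680 - 336*I*√33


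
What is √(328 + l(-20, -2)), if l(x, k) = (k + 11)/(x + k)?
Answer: √158554/22 ≈ 18.099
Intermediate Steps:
l(x, k) = (11 + k)/(k + x)
√(328 + l(-20, -2)) = √(328 + (11 - 2)/(-2 - 20)) = √(328 + 9/(-22)) = √(328 - 1/22*9) = √(328 - 9/22) = √(7207/22) = √158554/22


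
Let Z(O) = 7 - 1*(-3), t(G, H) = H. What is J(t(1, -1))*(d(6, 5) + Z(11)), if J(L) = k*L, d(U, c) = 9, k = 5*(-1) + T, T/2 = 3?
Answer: -19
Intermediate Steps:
T = 6 (T = 2*3 = 6)
k = 1 (k = 5*(-1) + 6 = -5 + 6 = 1)
Z(O) = 10 (Z(O) = 7 + 3 = 10)
J(L) = L (J(L) = 1*L = L)
J(t(1, -1))*(d(6, 5) + Z(11)) = -(9 + 10) = -1*19 = -19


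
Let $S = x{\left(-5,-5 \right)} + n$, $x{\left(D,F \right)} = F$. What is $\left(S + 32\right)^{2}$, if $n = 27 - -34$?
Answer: $7744$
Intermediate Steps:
$n = 61$ ($n = 27 + 34 = 61$)
$S = 56$ ($S = -5 + 61 = 56$)
$\left(S + 32\right)^{2} = \left(56 + 32\right)^{2} = 88^{2} = 7744$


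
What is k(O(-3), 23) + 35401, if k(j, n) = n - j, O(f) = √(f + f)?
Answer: 35424 - I*√6 ≈ 35424.0 - 2.4495*I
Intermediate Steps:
O(f) = √2*√f (O(f) = √(2*f) = √2*√f)
k(O(-3), 23) + 35401 = (23 - √2*√(-3)) + 35401 = (23 - √2*I*√3) + 35401 = (23 - I*√6) + 35401 = 35424 - I*√6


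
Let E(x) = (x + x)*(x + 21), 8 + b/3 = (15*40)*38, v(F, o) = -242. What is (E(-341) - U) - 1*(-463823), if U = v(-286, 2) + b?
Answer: 613929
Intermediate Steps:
b = 68376 (b = -24 + 3*((15*40)*38) = -24 + 3*(600*38) = -24 + 3*22800 = -24 + 68400 = 68376)
E(x) = 2*x*(21 + x) (E(x) = (2*x)*(21 + x) = 2*x*(21 + x))
U = 68134 (U = -242 + 68376 = 68134)
(E(-341) - U) - 1*(-463823) = (2*(-341)*(21 - 341) - 1*68134) - 1*(-463823) = (2*(-341)*(-320) - 68134) + 463823 = (218240 - 68134) + 463823 = 150106 + 463823 = 613929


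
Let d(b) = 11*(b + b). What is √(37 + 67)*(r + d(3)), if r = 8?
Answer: 148*√26 ≈ 754.66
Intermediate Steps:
d(b) = 22*b (d(b) = 11*(2*b) = 22*b)
√(37 + 67)*(r + d(3)) = √(37 + 67)*(8 + 22*3) = √104*(8 + 66) = (2*√26)*74 = 148*√26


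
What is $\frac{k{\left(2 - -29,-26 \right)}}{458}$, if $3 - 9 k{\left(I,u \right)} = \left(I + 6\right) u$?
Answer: $\frac{965}{4122} \approx 0.23411$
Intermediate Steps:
$k{\left(I,u \right)} = \frac{1}{3} - \frac{u \left(6 + I\right)}{9}$ ($k{\left(I,u \right)} = \frac{1}{3} - \frac{\left(I + 6\right) u}{9} = \frac{1}{3} - \frac{\left(6 + I\right) u}{9} = \frac{1}{3} - \frac{u \left(6 + I\right)}{9}$)
$\frac{k{\left(2 - -29,-26 \right)}}{458} = \frac{\frac{1}{3} - - \frac{52}{3} - \frac{1}{9} \left(2 - -29\right) \left(-26\right)}{458} = \left(\frac{1}{3} + \frac{52}{3} - \frac{1}{9} \left(2 + 29\right) \left(-26\right)\right) \frac{1}{458} = \left(\frac{1}{3} + \frac{52}{3} - \frac{31}{9} \left(-26\right)\right) \frac{1}{458} = \left(\frac{1}{3} + \frac{52}{3} + \frac{806}{9}\right) \frac{1}{458} = \frac{965}{9} \cdot \frac{1}{458} = \frac{965}{4122}$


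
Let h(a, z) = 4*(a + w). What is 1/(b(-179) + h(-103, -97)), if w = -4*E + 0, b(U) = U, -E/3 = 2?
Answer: -1/495 ≈ -0.0020202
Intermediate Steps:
E = -6 (E = -3*2 = -6)
w = 24 (w = -4*(-6) + 0 = 24 + 0 = 24)
h(a, z) = 96 + 4*a (h(a, z) = 4*(a + 24) = 4*(24 + a) = 96 + 4*a)
1/(b(-179) + h(-103, -97)) = 1/(-179 + (96 + 4*(-103))) = 1/(-179 + (96 - 412)) = 1/(-179 - 316) = 1/(-495) = -1/495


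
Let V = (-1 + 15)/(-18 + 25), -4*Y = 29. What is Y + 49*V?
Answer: 363/4 ≈ 90.750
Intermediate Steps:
Y = -29/4 (Y = -¼*29 = -29/4 ≈ -7.2500)
V = 2 (V = 14/7 = 14*(⅐) = 2)
Y + 49*V = -29/4 + 49*2 = -29/4 + 98 = 363/4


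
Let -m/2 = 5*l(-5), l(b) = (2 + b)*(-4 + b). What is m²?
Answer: 72900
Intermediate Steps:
l(b) = (-4 + b)*(2 + b)
m = -270 (m = -10*(-8 + (-5)² - 2*(-5)) = -10*(-8 + 25 + 10) = -10*27 = -2*135 = -270)
m² = (-270)² = 72900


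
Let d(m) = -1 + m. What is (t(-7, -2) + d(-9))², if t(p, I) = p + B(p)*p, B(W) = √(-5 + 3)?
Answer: 191 + 238*I*√2 ≈ 191.0 + 336.58*I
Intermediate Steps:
B(W) = I*√2 (B(W) = √(-2) = I*√2)
t(p, I) = p + I*p*√2 (t(p, I) = p + (I*√2)*p = p + I*p*√2)
(t(-7, -2) + d(-9))² = (-7*(1 + I*√2) + (-1 - 9))² = ((-7 - 7*I*√2) - 10)² = (-17 - 7*I*√2)²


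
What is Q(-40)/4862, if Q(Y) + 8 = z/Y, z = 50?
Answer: -37/19448 ≈ -0.0019025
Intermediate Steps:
Q(Y) = -8 + 50/Y
Q(-40)/4862 = (-8 + 50/(-40))/4862 = (-8 + 50*(-1/40))*(1/4862) = (-8 - 5/4)*(1/4862) = -37/4*1/4862 = -37/19448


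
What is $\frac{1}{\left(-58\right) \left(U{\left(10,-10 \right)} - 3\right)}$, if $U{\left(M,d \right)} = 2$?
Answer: $\frac{1}{58} \approx 0.017241$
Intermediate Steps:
$\frac{1}{\left(-58\right) \left(U{\left(10,-10 \right)} - 3\right)} = \frac{1}{\left(-58\right) \left(2 - 3\right)} = \frac{1}{\left(-58\right) \left(-1\right)} = \frac{1}{58}$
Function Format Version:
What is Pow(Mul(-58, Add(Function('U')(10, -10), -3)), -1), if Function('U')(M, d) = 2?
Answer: Rational(1, 58) ≈ 0.017241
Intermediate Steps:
Pow(Mul(-58, Add(Function('U')(10, -10), -3)), -1) = Pow(Mul(-58, Add(2, -3)), -1) = Pow(Mul(-58, -1), -1) = Pow(58, -1) = Rational(1, 58)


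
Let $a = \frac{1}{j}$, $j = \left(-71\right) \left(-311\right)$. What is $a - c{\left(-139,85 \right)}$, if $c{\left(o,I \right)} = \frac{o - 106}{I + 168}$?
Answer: $\frac{5410098}{5586493} \approx 0.96842$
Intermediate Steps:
$j = 22081$
$c{\left(o,I \right)} = \frac{-106 + o}{168 + I}$
$a = \frac{1}{22081} \approx 4.5288 \cdot 10^{-5}$
$a - c{\left(-139,85 \right)} = \frac{1}{22081} - \frac{-106 - 139}{168 + 85} = \frac{1}{22081} - \frac{1}{253} \left(-245\right) = \frac{1}{22081} - - \frac{245}{253} = \frac{1}{22081} + \frac{245}{253} = \frac{5410098}{5586493}$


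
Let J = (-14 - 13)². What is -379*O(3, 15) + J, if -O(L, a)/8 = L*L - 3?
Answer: 18921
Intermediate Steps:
O(L, a) = 24 - 8*L² (O(L, a) = -8*(L*L - 3) = -8*(L² - 3) = -8*(-3 + L²) = 24 - 8*L²)
J = 729 (J = (-27)² = 729)
-379*O(3, 15) + J = -379*(24 - 8*3²) + 729 = -379*(24 - 8*9) + 729 = -379*(24 - 72) + 729 = -379*(-48) + 729 = 18192 + 729 = 18921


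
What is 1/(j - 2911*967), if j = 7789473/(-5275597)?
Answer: -5275597/14850480981862 ≈ -3.5525e-7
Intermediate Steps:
j = -7789473/5275597 (j = 7789473*(-1/5275597) = -7789473/5275597 ≈ -1.4765)
1/(j - 2911*967) = 1/(-7789473/5275597 - 2911*967) = 1/(-7789473/5275597 - 2814937) = 1/(-14850480981862/5275597) = -5275597/14850480981862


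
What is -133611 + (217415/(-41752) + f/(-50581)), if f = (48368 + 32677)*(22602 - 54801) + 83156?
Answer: -173227235220499/2111857912 ≈ -82026.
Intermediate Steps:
f = -2609484799 (f = 81045*(-32199) + 83156 = -2609567955 + 83156 = -2609484799)
-133611 + (217415/(-41752) + f/(-50581)) = -133611 + (217415/(-41752) - 2609484799/(-50581)) = -133611 + (217415*(-1/41752) - 2609484799*(-1/50581)) = -133611 + (-217415/41752 + 2609484799/50581) = -133611 + 108940212259733/2111857912 = -173227235220499/2111857912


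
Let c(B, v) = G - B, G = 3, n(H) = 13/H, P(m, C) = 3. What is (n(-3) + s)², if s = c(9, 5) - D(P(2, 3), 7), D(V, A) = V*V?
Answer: 3364/9 ≈ 373.78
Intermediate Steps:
D(V, A) = V²
c(B, v) = 3 - B
s = -15 (s = (3 - 1*9) - 1*3² = (3 - 9) - 1*9 = -6 - 9 = -15)
(n(-3) + s)² = (13/(-3) - 15)² = (13*(-⅓) - 15)² = (-13/3 - 15)² = (-58/3)² = 3364/9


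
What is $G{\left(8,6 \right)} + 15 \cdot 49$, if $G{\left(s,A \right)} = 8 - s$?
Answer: $735$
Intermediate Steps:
$G{\left(8,6 \right)} + 15 \cdot 49 = \left(8 - 8\right) + 15 \cdot 49 = \left(8 - 8\right) + 735 = 0 + 735 = 735$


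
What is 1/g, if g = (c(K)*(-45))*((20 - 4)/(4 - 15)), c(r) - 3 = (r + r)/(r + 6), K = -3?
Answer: 11/720 ≈ 0.015278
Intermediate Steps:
c(r) = 3 + 2*r/(6 + r) (c(r) = 3 + (r + r)/(r + 6) = 3 + (2*r)/(6 + r) = 3 + 2*r/(6 + r))
g = 720/11 (g = (((18 + 5*(-3))/(6 - 3))*(-45))*((20 - 4)/(4 - 15)) = (((18 - 15)/3)*(-45))*(16/(-11)) = (((⅓)*3)*(-45))*(16*(-1/11)) = (1*(-45))*(-16/11) = -45*(-16/11) = 720/11 ≈ 65.455)
1/g = 1/(720/11) = 11/720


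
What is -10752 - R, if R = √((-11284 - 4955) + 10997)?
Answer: -10752 - I*√5242 ≈ -10752.0 - 72.402*I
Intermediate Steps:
R = I*√5242 (R = √(-16239 + 10997) = √(-5242) = I*√5242 ≈ 72.402*I)
-10752 - R = -10752 - I*√5242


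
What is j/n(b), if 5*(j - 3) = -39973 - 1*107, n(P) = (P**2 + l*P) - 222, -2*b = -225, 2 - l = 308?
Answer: 10684/29321 ≈ 0.36438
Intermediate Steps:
l = -306 (l = 2 - 1*308 = 2 - 308 = -306)
b = 225/2 (b = -1/2*(-225) = 225/2 ≈ 112.50)
n(P) = -222 + P**2 - 306*P (n(P) = (P**2 - 306*P) - 222 = -222 + P**2 - 306*P)
j = -8013 (j = 3 + (-39973 - 1*107)/5 = 3 + (-39973 - 107)/5 = 3 + (1/5)*(-40080) = 3 - 8016 = -8013)
j/n(b) = -8013/(-222 + (225/2)**2 - 306*225/2) = -8013/(-222 + 50625/4 - 34425) = -8013/(-87963/4) = -8013*(-4/87963) = 10684/29321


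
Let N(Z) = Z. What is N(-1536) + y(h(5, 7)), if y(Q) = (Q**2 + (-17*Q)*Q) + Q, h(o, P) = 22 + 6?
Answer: -14052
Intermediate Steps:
h(o, P) = 28
y(Q) = Q - 16*Q**2 (y(Q) = (Q**2 - 17*Q**2) + Q = -16*Q**2 + Q = Q - 16*Q**2)
N(-1536) + y(h(5, 7)) = -1536 + 28*(1 - 16*28) = -1536 + 28*(1 - 448) = -1536 + 28*(-447) = -1536 - 12516 = -14052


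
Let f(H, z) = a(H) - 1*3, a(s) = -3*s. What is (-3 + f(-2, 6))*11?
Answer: 0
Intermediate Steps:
f(H, z) = -3 - 3*H (f(H, z) = -3*H - 1*3 = -3*H - 3 = -3 - 3*H)
(-3 + f(-2, 6))*11 = (-3 + (-3 - 3*(-2)))*11 = (-3 + (-3 + 6))*11 = (-3 + 3)*11 = 0*11 = 0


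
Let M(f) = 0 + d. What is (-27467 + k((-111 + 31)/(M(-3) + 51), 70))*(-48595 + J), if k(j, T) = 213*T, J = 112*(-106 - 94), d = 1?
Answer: 891484215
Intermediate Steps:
M(f) = 1 (M(f) = 0 + 1 = 1)
J = -22400 (J = 112*(-200) = -22400)
(-27467 + k((-111 + 31)/(M(-3) + 51), 70))*(-48595 + J) = (-27467 + 213*70)*(-48595 - 22400) = (-27467 + 14910)*(-70995) = -12557*(-70995) = 891484215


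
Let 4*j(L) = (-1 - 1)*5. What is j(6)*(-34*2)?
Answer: 170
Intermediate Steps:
j(L) = -5/2 (j(L) = ((-1 - 1)*5)/4 = (-2*5)/4 = (1/4)*(-10) = -5/2)
j(6)*(-34*2) = -(-85)*2 = -5/2*(-68) = 170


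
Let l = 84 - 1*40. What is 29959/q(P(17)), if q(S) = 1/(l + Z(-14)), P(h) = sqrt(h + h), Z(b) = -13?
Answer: 928729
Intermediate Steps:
l = 44 (l = 84 - 40 = 44)
P(h) = sqrt(2)*sqrt(h) (P(h) = sqrt(2*h) = sqrt(2)*sqrt(h))
q(S) = 1/31 (q(S) = 1/(44 - 13) = 1/31)
29959/q(P(17)) = 29959/(1/31) = 29959*31 = 928729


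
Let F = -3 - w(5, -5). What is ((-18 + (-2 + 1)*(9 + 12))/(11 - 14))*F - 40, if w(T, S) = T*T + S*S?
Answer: -729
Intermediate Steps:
w(T, S) = S² + T² (w(T, S) = T² + S² = S² + T²)
F = -53 (F = -3 - ((-5)² + 5²) = -3 - (25 + 25) = -3 - 1*50 = -3 - 50 = -53)
((-18 + (-2 + 1)*(9 + 12))/(11 - 14))*F - 40 = ((-18 + (-2 + 1)*(9 + 12))/(11 - 14))*(-53) - 40 = ((-18 - 1*21)/(-3))*(-53) - 40 = ((-18 - 21)*(-⅓))*(-53) - 40 = -39*(-⅓)*(-53) - 40 = 13*(-53) - 40 = -689 - 40 = -729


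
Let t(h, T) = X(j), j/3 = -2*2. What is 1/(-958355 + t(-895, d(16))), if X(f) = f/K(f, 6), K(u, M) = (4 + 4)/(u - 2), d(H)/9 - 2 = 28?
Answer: -1/958334 ≈ -1.0435e-6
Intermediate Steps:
d(H) = 270 (d(H) = 18 + 9*28 = 18 + 252 = 270)
K(u, M) = 8/(-2 + u)
j = -12 (j = 3*(-2*2) = 3*(-4) = -12)
X(f) = f*(-1/4 + f/8) (X(f) = f/((8/(-2 + f))) = f*(-1/4 + f/8))
t(h, T) = 21 (t(h, T) = (1/8)*(-12)*(-2 - 12) = (1/8)*(-12)*(-14) = 21)
1/(-958355 + t(-895, d(16))) = 1/(-958355 + 21) = 1/(-958334) = -1/958334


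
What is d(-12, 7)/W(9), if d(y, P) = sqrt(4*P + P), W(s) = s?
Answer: sqrt(35)/9 ≈ 0.65734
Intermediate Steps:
d(y, P) = sqrt(5)*sqrt(P) (d(y, P) = sqrt(5*P) = sqrt(5)*sqrt(P))
d(-12, 7)/W(9) = (sqrt(5)*sqrt(7))/9 = sqrt(35)*(1/9) = sqrt(35)/9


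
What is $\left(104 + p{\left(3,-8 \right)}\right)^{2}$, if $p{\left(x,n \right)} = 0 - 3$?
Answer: $10201$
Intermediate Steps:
$p{\left(x,n \right)} = -3$
$\left(104 + p{\left(3,-8 \right)}\right)^{2} = \left(104 - 3\right)^{2} = 101^{2} = 10201$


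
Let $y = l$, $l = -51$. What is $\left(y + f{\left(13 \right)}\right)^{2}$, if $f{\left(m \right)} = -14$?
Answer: $4225$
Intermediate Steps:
$y = -51$
$\left(y + f{\left(13 \right)}\right)^{2} = \left(-51 - 14\right)^{2} = \left(-65\right)^{2} = 4225$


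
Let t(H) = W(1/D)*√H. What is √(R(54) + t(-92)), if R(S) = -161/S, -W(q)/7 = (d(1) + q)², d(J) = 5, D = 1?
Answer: √(-966 - 163296*I*√23)/18 ≈ 34.743 - 34.786*I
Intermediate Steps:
W(q) = -7*(5 + q)²
t(H) = -252*√H (t(H) = (-7*(5 + 1/1)²)*√H = (-7*(5 + 1)²)*√H = (-7*6²)*√H = (-7*36)*√H = -252*√H)
√(R(54) + t(-92)) = √(-161/54 - 504*I*√23)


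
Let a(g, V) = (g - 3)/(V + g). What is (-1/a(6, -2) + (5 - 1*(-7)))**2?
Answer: 1024/9 ≈ 113.78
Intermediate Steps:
a(g, V) = (-3 + g)/(V + g)
(-1/a(6, -2) + (5 - 1*(-7)))**2 = (-1/((-3 + 6)/(-2 + 6)) + (5 - 1*(-7)))**2 = (-1/(3/4) + (5 + 7))**2 = (-1/((1/4)*3) + 12)**2 = (-1/3/4 + 12)**2 = (-1*4/3 + 12)**2 = (-4/3 + 12)**2 = (32/3)**2 = 1024/9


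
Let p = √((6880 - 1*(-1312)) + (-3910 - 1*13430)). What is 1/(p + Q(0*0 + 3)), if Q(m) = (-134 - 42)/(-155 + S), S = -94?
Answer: 10956/141804031 - 62001*I*√2287/283608062 ≈ 7.7262e-5 - 0.010455*I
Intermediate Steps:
p = 2*I*√2287 (p = √((6880 + 1312) + (-3910 - 13430)) = √(8192 - 17340) = √(-9148) = 2*I*√2287 ≈ 95.645*I)
Q(m) = 176/249 (Q(m) = (-134 - 42)/(-155 - 94) = -176/(-249) = -176*(-1/249) = 176/249)
1/(p + Q(0*0 + 3)) = 1/(2*I*√2287 + 176/249) = 1/(176/249 + 2*I*√2287)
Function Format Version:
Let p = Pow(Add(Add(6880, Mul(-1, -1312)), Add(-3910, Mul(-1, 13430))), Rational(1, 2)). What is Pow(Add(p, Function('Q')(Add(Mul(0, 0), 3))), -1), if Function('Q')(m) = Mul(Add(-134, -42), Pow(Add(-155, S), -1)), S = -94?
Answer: Add(Rational(10956, 141804031), Mul(Rational(-62001, 283608062), I, Pow(2287, Rational(1, 2)))) ≈ Add(7.7262e-5, Mul(-0.010455, I))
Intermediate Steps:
p = Mul(2, I, Pow(2287, Rational(1, 2))) (p = Pow(Add(Add(6880, 1312), Add(-3910, -13430)), Rational(1, 2)) = Pow(Add(8192, -17340), Rational(1, 2)) = Pow(-9148, Rational(1, 2)) = Mul(2, I, Pow(2287, Rational(1, 2))) ≈ Mul(95.645, I))
Function('Q')(m) = Rational(176, 249) (Function('Q')(m) = Mul(Add(-134, -42), Pow(Add(-155, -94), -1)) = Mul(-176, Pow(-249, -1)) = Mul(-176, Rational(-1, 249)) = Rational(176, 249))
Pow(Add(p, Function('Q')(Add(Mul(0, 0), 3))), -1) = Pow(Add(Mul(2, I, Pow(2287, Rational(1, 2))), Rational(176, 249)), -1) = Pow(Add(Rational(176, 249), Mul(2, I, Pow(2287, Rational(1, 2)))), -1)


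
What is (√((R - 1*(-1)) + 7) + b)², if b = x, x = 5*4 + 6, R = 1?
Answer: 841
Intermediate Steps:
x = 26 (x = 20 + 6 = 26)
b = 26
(√((R - 1*(-1)) + 7) + b)² = (√((1 - 1*(-1)) + 7) + 26)² = (√((1 + 1) + 7) + 26)² = (√(2 + 7) + 26)² = (√9 + 26)² = (3 + 26)² = 29² = 841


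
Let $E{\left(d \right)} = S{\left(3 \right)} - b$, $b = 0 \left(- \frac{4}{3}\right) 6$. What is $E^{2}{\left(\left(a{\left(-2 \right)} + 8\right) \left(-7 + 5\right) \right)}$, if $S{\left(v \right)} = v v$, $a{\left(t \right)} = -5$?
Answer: $81$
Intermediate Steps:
$b = 0$ ($b = 0 \left(\left(-4\right) \frac{1}{3}\right) 6 = 0 \left(- \frac{4}{3}\right) 6 = 0 \cdot 6 = 0$)
$S{\left(v \right)} = v^{2}$
$E{\left(d \right)} = 9$ ($E{\left(d \right)} = 3^{2} - 0 = 9 + 0 = 9$)
$E^{2}{\left(\left(a{\left(-2 \right)} + 8\right) \left(-7 + 5\right) \right)} = 9^{2} = 81$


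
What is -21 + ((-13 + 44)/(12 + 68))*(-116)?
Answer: -1319/20 ≈ -65.950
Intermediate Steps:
-21 + ((-13 + 44)/(12 + 68))*(-116) = -21 + (31/80)*(-116) = -21 - 899/20 = -1319/20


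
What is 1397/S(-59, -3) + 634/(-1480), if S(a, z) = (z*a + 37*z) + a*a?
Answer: -90619/2624780 ≈ -0.034524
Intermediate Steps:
S(a, z) = a² + 37*z + a*z (S(a, z) = (a*z + 37*z) + a² = (37*z + a*z) + a² = a² + 37*z + a*z)
1397/S(-59, -3) + 634/(-1480) = 1397/((-59)² + 37*(-3) - 59*(-3)) + 634/(-1480) = 1397/(3481 - 111 + 177) + 634*(-1/1480) = 1397/3547 - 317/740 = -90619/2624780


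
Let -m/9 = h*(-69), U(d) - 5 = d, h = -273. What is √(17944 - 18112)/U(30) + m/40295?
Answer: -169533/40295 + 2*I*√42/35 ≈ -4.2073 + 0.37033*I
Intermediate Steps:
U(d) = 5 + d
m = -169533 (m = -(-2457)*(-69) = -9*18837 = -169533)
√(17944 - 18112)/U(30) + m/40295 = √(17944 - 18112)/(5 + 30) - 169533/40295 = √(-168)/35 - 169533*1/40295 = (2*I*√42)*(1/35) - 169533/40295 = 2*I*√42/35 - 169533/40295 = -169533/40295 + 2*I*√42/35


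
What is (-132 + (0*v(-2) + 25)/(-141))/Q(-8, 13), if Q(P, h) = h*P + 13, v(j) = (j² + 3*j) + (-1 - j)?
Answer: 18637/12831 ≈ 1.4525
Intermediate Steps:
v(j) = -1 + j² + 2*j
Q(P, h) = 13 + P*h (Q(P, h) = P*h + 13 = 13 + P*h)
(-132 + (0*v(-2) + 25)/(-141))/Q(-8, 13) = (-132 + (0*(-1 + (-2)² + 2*(-2)) + 25)/(-141))/(13 - 8*13) = (-132 + (0*(-1 + 4 - 4) + 25)*(-1/141))/(13 - 104) = (-132 + (0*(-1) + 25)*(-1/141))/(-91) = (-132 + (0 + 25)*(-1/141))*(-1/91) = (-132 + 25*(-1/141))*(-1/91) = (-132 - 25/141)*(-1/91) = -18637/141*(-1/91) = 18637/12831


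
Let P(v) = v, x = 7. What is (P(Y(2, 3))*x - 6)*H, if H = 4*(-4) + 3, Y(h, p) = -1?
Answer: 169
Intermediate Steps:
H = -13 (H = -16 + 3 = -13)
(P(Y(2, 3))*x - 6)*H = (-1*7 - 6)*(-13) = (-7 - 6)*(-13) = -13*(-13) = 169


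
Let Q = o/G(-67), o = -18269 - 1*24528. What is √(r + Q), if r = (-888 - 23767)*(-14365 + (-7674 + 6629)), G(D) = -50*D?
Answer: √170552164860202/670 ≈ 19492.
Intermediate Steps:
o = -42797 (o = -18269 - 24528 = -42797)
Q = -42797/3350 (Q = -42797/((-50*(-67))) = -42797/3350 ≈ -12.775)
r = 379933550 (r = -24655*(-14365 - 1045) = -24655*(-15410) = 379933550)
√(r + Q) = √(379933550 - 42797/3350) = √(1272777349703/3350) = √170552164860202/670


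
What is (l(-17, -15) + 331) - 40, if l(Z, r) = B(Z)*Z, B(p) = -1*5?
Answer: 376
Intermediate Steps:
B(p) = -5
l(Z, r) = -5*Z
(l(-17, -15) + 331) - 40 = (-5*(-17) + 331) - 40 = (85 + 331) - 40 = 416 - 40 = 376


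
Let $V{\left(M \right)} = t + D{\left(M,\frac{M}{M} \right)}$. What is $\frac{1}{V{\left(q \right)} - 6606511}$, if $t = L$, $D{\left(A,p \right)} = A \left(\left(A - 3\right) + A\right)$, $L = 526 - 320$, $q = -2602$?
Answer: $\frac{1}{6942309} \approx 1.4404 \cdot 10^{-7}$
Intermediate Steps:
$L = 206$ ($L = 526 - 320 = 206$)
$D{\left(A,p \right)} = A \left(-3 + 2 A\right)$ ($D{\left(A,p \right)} = A \left(\left(-3 + A\right) + A\right) = A \left(-3 + 2 A\right)$)
$t = 206$
$V{\left(M \right)} = 206 + M \left(-3 + 2 M\right)$
$\frac{1}{V{\left(q \right)} - 6606511} = \frac{1}{\left(206 - 2602 \left(-3 + 2 \left(-2602\right)\right)\right) - 6606511} = \frac{1}{\left(206 - 2602 \left(-3 - 5204\right)\right) - 6606511} = \frac{1}{\left(206 - -13548614\right) - 6606511} = \frac{1}{\left(206 + 13548614\right) - 6606511} = \frac{1}{13548820 - 6606511} = \frac{1}{6942309}$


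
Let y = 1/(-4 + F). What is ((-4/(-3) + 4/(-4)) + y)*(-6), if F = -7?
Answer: -16/11 ≈ -1.4545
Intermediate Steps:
y = -1/11 (y = 1/(-4 - 7) = 1/(-11) = -1/11 ≈ -0.090909)
((-4/(-3) + 4/(-4)) + y)*(-6) = ((-4/(-3) + 4/(-4)) - 1/11)*(-6) = ((-4*(-1/3) + 4*(-1/4)) - 1/11)*(-6) = ((4/3 - 1) - 1/11)*(-6) = (1/3 - 1/11)*(-6) = (8/33)*(-6) = -16/11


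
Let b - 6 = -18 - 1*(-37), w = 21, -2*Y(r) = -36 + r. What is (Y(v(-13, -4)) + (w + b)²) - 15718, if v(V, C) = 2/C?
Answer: -54335/4 ≈ -13584.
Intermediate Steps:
Y(r) = 18 - r/2 (Y(r) = -(-36 + r)/2 = 18 - r/2)
b = 25 (b = 6 + (-18 - 1*(-37)) = 6 + (-18 + 37) = 6 + 19 = 25)
(Y(v(-13, -4)) + (w + b)²) - 15718 = ((18 - 1/(-4)) + (21 + 25)²) - 15718 = ((18 - (-1)/4) + 46²) - 15718 = ((18 - ½*(-½)) + 2116) - 15718 = ((18 + ¼) + 2116) - 15718 = (73/4 + 2116) - 15718 = 8537/4 - 15718 = -54335/4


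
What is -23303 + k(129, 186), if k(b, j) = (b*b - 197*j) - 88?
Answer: -43392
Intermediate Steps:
k(b, j) = -88 + b² - 197*j (k(b, j) = (b² - 197*j) - 88 = -88 + b² - 197*j)
-23303 + k(129, 186) = -23303 + (-88 + 129² - 197*186) = -23303 + (-88 + 16641 - 36642) = -23303 - 20089 = -43392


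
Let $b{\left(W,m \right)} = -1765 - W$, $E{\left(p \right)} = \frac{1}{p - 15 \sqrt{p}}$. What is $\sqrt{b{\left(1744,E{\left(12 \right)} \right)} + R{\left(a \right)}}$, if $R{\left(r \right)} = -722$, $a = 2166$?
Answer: $i \sqrt{4231} \approx 65.046 i$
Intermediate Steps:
$\sqrt{b{\left(1744,E{\left(12 \right)} \right)} + R{\left(a \right)}} = \sqrt{\left(-1765 - 1744\right) - 722} = \sqrt{-3509 - 722} = \sqrt{-4231} = i \sqrt{4231}$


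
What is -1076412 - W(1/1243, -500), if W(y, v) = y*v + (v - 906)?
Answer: -1336231958/1243 ≈ -1.0750e+6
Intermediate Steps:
W(y, v) = -906 + v + v*y (W(y, v) = v*y + (-906 + v) = -906 + v + v*y)
-1076412 - W(1/1243, -500) = -1076412 - (-906 - 500 - 500/1243) = -1076412 - 1*(-1748158/1243) = -1076412 + 1748158/1243 = -1336231958/1243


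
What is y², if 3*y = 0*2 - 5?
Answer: 25/9 ≈ 2.7778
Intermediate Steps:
y = -5/3 (y = (0*2 - 5)/3 = (0 - 5)/3 = (⅓)*(-5) = -5/3 ≈ -1.6667)
y² = (-5/3)² = 25/9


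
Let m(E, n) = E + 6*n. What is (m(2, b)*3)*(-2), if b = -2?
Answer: 60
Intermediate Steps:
(m(2, b)*3)*(-2) = ((2 + 6*(-2))*3)*(-2) = ((2 - 12)*3)*(-2) = -10*3*(-2) = -30*(-2) = 60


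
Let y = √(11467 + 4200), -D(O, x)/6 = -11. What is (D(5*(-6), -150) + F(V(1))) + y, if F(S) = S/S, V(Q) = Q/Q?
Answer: 67 + √15667 ≈ 192.17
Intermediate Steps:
D(O, x) = 66 (D(O, x) = -6*(-11) = 66)
V(Q) = 1
F(S) = 1
y = √15667 ≈ 125.17
(D(5*(-6), -150) + F(V(1))) + y = (66 + 1) + √15667 = 67 + √15667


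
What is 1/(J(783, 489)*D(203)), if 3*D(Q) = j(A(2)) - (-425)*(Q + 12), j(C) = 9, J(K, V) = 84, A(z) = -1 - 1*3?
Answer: 1/2558752 ≈ 3.9082e-7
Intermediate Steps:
A(z) = -4 (A(z) = -1 - 3 = -4)
D(Q) = 1703 + 425*Q/3 (D(Q) = (9 - (-425)*(Q + 12))/3 = (9 - (-425)*(12 + Q))/3 = (9 - (-5100 - 425*Q))/3 = (9 + (5100 + 425*Q))/3 = (5109 + 425*Q)/3 = 1703 + 425*Q/3)
1/(J(783, 489)*D(203)) = 1/(84*(1703 + (425/3)*203)) = 1/(84*(1703 + 86275/3)) = 1/(84*(91384/3)) = (1/84)*(3/91384) = 1/2558752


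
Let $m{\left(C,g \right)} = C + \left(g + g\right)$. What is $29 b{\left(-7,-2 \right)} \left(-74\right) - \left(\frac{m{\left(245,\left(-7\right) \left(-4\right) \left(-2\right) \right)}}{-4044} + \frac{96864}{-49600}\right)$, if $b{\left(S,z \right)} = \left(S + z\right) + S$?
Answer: $\frac{107618681269}{3134100} \approx 34338.0$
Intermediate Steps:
$b{\left(S,z \right)} = z + 2 S$
$m{\left(C,g \right)} = C + 2 g$
$29 b{\left(-7,-2 \right)} \left(-74\right) - \left(\frac{m{\left(245,\left(-7\right) \left(-4\right) \left(-2\right) \right)}}{-4044} + \frac{96864}{-49600}\right) = 29 \left(-2 + 2 \left(-7\right)\right) \left(-74\right) - \left(\frac{245 + 2 \left(-7\right) \left(-4\right) \left(-2\right)}{-4044} + \frac{96864}{-49600}\right) = 29 \left(-2 - 14\right) \left(-74\right) - \left(\left(245 + 2 \cdot 28 \left(-2\right)\right) \left(- \frac{1}{4044}\right) + 96864 \left(- \frac{1}{49600}\right)\right) = 29 \left(-16\right) \left(-74\right) - \left(\left(245 + 2 \left(-56\right)\right) \left(- \frac{1}{4044}\right) - \frac{3027}{1550}\right) = \left(-464\right) \left(-74\right) - \left(\left(245 - 112\right) \left(- \frac{1}{4044}\right) - \frac{3027}{1550}\right) = 34336 - \left(133 \left(- \frac{1}{4044}\right) - \frac{3027}{1550}\right) = 34336 - \left(- \frac{133}{4044} - \frac{3027}{1550}\right) = 34336 - - \frac{6223669}{3134100} = 34336 + \frac{6223669}{3134100} = \frac{107618681269}{3134100}$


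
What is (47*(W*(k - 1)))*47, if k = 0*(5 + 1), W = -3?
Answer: 6627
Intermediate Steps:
k = 0 (k = 0*6 = 0)
(47*(W*(k - 1)))*47 = (47*(-3*(0 - 1)))*47 = (47*(-3*(-1)))*47 = (47*3)*47 = 141*47 = 6627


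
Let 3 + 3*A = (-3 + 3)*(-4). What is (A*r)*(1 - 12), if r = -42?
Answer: -462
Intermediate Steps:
A = -1 (A = -1 + ((-3 + 3)*(-4))/3 = -1 + (0*(-4))/3 = -1 + (⅓)*0 = -1 + 0 = -1)
(A*r)*(1 - 12) = (-1*(-42))*(1 - 12) = 42*(-11) = -462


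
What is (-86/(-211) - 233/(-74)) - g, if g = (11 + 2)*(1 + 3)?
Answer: -756401/15614 ≈ -48.444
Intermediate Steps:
g = 52 (g = 13*4 = 52)
(-86/(-211) - 233/(-74)) - g = (-86/(-211) - 233/(-74)) - 1*52 = (-86*(-1/211) - 233*(-1/74)) - 52 = (86/211 + 233/74) - 52 = 55527/15614 - 52 = -756401/15614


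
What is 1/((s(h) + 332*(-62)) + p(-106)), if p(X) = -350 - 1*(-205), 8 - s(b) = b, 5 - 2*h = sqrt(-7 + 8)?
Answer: -1/20723 ≈ -4.8256e-5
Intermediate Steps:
h = 2 (h = 5/2 - sqrt(-7 + 8)/2 = 5/2 - sqrt(1)/2 = 5/2 - 1/2*1 = 5/2 - 1/2 = 2)
s(b) = 8 - b
p(X) = -145 (p(X) = -350 + 205 = -145)
1/((s(h) + 332*(-62)) + p(-106)) = 1/(((8 - 1*2) + 332*(-62)) - 145) = 1/(((8 - 2) - 20584) - 145) = 1/((6 - 20584) - 145) = 1/(-20578 - 145) = 1/(-20723) = -1/20723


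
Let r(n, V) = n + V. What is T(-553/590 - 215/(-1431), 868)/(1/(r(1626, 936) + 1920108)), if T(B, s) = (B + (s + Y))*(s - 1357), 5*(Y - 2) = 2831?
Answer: -4220057342922045/3127 ≈ -1.3496e+12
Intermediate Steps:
Y = 2841/5 (Y = 2 + (⅕)*2831 = 2 + 2831/5 = 2841/5 ≈ 568.20)
r(n, V) = V + n
T(B, s) = (-1357 + s)*(2841/5 + B + s) (T(B, s) = (B + (s + 2841/5))*(s - 1357) = (B + (2841/5 + s))*(-1357 + s) = (2841/5 + B + s)*(-1357 + s) = (-1357 + s)*(2841/5 + B + s))
T(-553/590 - 215/(-1431), 868)/(1/(r(1626, 936) + 1920108)) = (-3855237/5 + 868² - 1357*(-553/590 - 215/(-1431)) - 3944/5*868 + (-553/590 - 215/(-1431))*868)/(1/((936 + 1626) + 1920108)) = (-3855237/5 + 753424 - 1357*(-553*1/590 - 215*(-1/1431)) - 3423392/5 + (-553*1/590 - 215*(-1/1431))*868)/(1/(2562 + 1920108)) = (-3855237/5 + 753424 - 1357*(-553/590 + 215/1431) - 3423392/5 + (-553/590 + 215/1431)*868)/(1/1922670) = (-3855237/5 + 753424 - 1357*(-664493/844290) - 3423392/5 - 664493/844290*868)/(1/1922670) = (-3855237/5 + 753424 + 15283339/14310 - 3423392/5 - 288389962/422145)*1922670 = -39508096643/56286*1922670 = -4220057342922045/3127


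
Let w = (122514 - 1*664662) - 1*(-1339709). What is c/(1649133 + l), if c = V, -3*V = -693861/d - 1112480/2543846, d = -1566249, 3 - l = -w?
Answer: -74035431/95572212656141969 ≈ -7.7465e-10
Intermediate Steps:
w = 797561 (w = (122514 - 664662) + 1339709 = -542148 + 1339709 = 797561)
l = 797564 (l = 3 - (-1)*797561 = 3 - 1*(-797561) = 3 + 797561 = 797564)
V = -74035431/39061727977 (V = -(-693861/(-1566249) - 1112480/2543846)/3 = -(-693861*(-1/1566249) - 1112480*1/2543846)/3 = -(231287/522083 - 32720/74819)/3 = -1/3*222106293/39061727977 = -74035431/39061727977 ≈ -0.0018953)
c = -74035431/39061727977 ≈ -0.0018953
c/(1649133 + l) = -74035431/(39061727977*(1649133 + 797564)) = -74035431/39061727977/2446697 = -74035431/39061727977*1/2446697 = -74035431/95572212656141969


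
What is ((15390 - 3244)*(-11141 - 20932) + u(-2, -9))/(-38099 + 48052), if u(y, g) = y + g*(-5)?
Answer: -389558615/9953 ≈ -39140.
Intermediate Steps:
u(y, g) = y - 5*g
((15390 - 3244)*(-11141 - 20932) + u(-2, -9))/(-38099 + 48052) = ((15390 - 3244)*(-11141 - 20932) + (-2 - 5*(-9)))/(-38099 + 48052) = (12146*(-32073) + (-2 + 45))/9953 = (-389558658 + 43)*(1/9953) = -389558615*1/9953 = -389558615/9953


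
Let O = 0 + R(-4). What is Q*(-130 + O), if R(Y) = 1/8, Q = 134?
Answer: -69613/4 ≈ -17403.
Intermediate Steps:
R(Y) = ⅛
O = ⅛ (O = 0 + ⅛ = ⅛ ≈ 0.12500)
Q*(-130 + O) = 134*(-130 + ⅛) = 134*(-1039/8) = -69613/4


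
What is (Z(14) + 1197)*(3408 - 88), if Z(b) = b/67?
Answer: 266307160/67 ≈ 3.9747e+6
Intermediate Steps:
Z(b) = b/67 (Z(b) = b*(1/67) = b/67)
(Z(14) + 1197)*(3408 - 88) = ((1/67)*14 + 1197)*(3408 - 88) = (14/67 + 1197)*3320 = (80213/67)*3320 = 266307160/67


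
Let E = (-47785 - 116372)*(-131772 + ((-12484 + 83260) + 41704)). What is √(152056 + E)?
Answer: 10*√31670689 ≈ 56277.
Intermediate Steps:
E = 3166916844 (E = -164157*(-131772 + (70776 + 41704)) = -164157*(-131772 + 112480) = -164157*(-19292) = 3166916844)
√(152056 + E) = √(152056 + 3166916844) = √3167068900 = 10*√31670689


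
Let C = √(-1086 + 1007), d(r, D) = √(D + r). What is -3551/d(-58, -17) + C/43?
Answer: I*(15*√79 + 152693*√3)/645 ≈ 410.24*I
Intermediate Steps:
C = I*√79 (C = √(-79) = I*√79 ≈ 8.8882*I)
-3551/d(-58, -17) + C/43 = -3551/√(-17 - 58) + (I*√79)/43 = -3551*(-I*√3/15) + (I*√79)*(1/43) = -3551*(-I*√3/15) + I*√79/43 = -(-3551)*I*√3/15 + I*√79/43 = 3551*I*√3/15 + I*√79/43 = I*√79/43 + 3551*I*√3/15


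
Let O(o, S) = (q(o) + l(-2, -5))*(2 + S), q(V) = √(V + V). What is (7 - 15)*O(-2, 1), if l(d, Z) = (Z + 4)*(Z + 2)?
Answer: -72 - 48*I ≈ -72.0 - 48.0*I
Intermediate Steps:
q(V) = √2*√V (q(V) = √(2*V) = √2*√V)
l(d, Z) = (2 + Z)*(4 + Z) (l(d, Z) = (4 + Z)*(2 + Z) = (2 + Z)*(4 + Z))
O(o, S) = (2 + S)*(3 + √2*√o) (O(o, S) = (√2*√o + (8 + (-5)² + 6*(-5)))*(2 + S) = (√2*√o + (8 + 25 - 30))*(2 + S) = (√2*√o + 3)*(2 + S) = (3 + √2*√o)*(2 + S) = (2 + S)*(3 + √2*√o))
(7 - 15)*O(-2, 1) = (7 - 15)*(6 + 3*1 + 2*√2*√(-2) + 1*√2*√(-2)) = -8*(6 + 3 + 2*√2*(I*√2) + 1*√2*(I*√2)) = -8*(6 + 3 + 4*I + 2*I) = -8*(9 + 6*I) = -72 - 48*I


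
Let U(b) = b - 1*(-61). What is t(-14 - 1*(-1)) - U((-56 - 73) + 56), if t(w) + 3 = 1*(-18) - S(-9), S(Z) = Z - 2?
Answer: 2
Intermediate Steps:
S(Z) = -2 + Z
U(b) = 61 + b (U(b) = b + 61 = 61 + b)
t(w) = -10 (t(w) = -3 + (1*(-18) - (-2 - 9)) = -3 + (-18 - 1*(-11)) = -3 + (-18 + 11) = -3 - 7 = -10)
t(-14 - 1*(-1)) - U((-56 - 73) + 56) = -10 - (61 + ((-56 - 73) + 56)) = -10 - (61 + (-129 + 56)) = -10 - (61 - 73) = -10 - 1*(-12) = -10 + 12 = 2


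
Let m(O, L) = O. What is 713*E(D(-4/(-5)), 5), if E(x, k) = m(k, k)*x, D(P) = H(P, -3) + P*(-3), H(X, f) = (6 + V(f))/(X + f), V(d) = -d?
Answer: -254541/11 ≈ -23140.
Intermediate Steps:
H(X, f) = (6 - f)/(X + f)
D(P) = -3*P + 9/(-3 + P) (D(P) = (6 - 1*(-3))/(P - 3) + P*(-3) = (6 + 3)/(-3 + P) - 3*P = 9/(-3 + P) - 3*P = -3*P + 9/(-3 + P))
E(x, k) = k*x
713*E(D(-4/(-5)), 5) = 713*(5*(3*(3 - (-4/(-5))*(-3 - 4/(-5)))/(-3 - 4/(-5)))) = 713*(5*(3*(3 - (-4*(-⅕))*(-3 - 4*(-⅕)))/(-3 - 4*(-⅕)))) = 713*(5*(3*(3 - 1*⅘*(-3 + ⅘))/(-3 + ⅘))) = 713*(5*(3*(3 - 1*⅘*(-11/5))/(-11/5))) = 713*(5*(3*(-5/11)*(3 + 44/25))) = 713*(5*(3*(-5/11)*(119/25))) = 713*(5*(-357/55)) = 713*(-357/11) = -254541/11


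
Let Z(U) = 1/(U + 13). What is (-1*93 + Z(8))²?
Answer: 3810304/441 ≈ 8640.1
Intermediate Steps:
Z(U) = 1/(13 + U)
(-1*93 + Z(8))² = (-1*93 + 1/(13 + 8))² = (-93 + 1/21)² = (-1952/21)² = 3810304/441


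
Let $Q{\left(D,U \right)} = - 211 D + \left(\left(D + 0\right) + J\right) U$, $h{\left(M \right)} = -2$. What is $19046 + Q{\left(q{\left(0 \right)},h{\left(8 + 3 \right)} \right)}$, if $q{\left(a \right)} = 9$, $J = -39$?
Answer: $17207$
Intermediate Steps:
$Q{\left(D,U \right)} = - 211 D + U \left(-39 + D\right)$ ($Q{\left(D,U \right)} = - 211 D + \left(\left(D + 0\right) - 39\right) U = - 211 D + \left(D - 39\right) U = - 211 D + \left(-39 + D\right) U = - 211 D + U \left(-39 + D\right)$)
$19046 + Q{\left(q{\left(0 \right)},h{\left(8 + 3 \right)} \right)} = 19046 - 1839 = 17207$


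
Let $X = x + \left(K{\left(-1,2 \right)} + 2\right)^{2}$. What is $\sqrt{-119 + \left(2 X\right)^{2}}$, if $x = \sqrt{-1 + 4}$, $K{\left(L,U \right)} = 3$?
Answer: $\sqrt{2393 + 200 \sqrt{3}} \approx 52.339$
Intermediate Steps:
$x = \sqrt{3} \approx 1.732$
$X = 25 + \sqrt{3}$ ($X = \sqrt{3} + \left(3 + 2\right)^{2} = \sqrt{3} + 5^{2} = \sqrt{3} + 25 = 25 + \sqrt{3} \approx 26.732$)
$\sqrt{-119 + \left(2 X\right)^{2}} = \sqrt{-119 + \left(2 \left(25 + \sqrt{3}\right)\right)^{2}} = \sqrt{-119 + \left(50 + 2 \sqrt{3}\right)^{2}}$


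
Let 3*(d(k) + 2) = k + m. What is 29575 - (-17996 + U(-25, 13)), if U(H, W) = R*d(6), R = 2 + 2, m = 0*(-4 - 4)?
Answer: 47571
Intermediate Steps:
m = 0 (m = 0*(-8) = 0)
R = 4
d(k) = -2 + k/3 (d(k) = -2 + (k + 0)/3 = -2 + k/3)
U(H, W) = 0 (U(H, W) = 4*(-2 + (⅓)*6) = 4*(-2 + 2) = 4*0 = 0)
29575 - (-17996 + U(-25, 13)) = 29575 - (-17996 + 0) = 29575 - 1*(-17996) = 29575 + 17996 = 47571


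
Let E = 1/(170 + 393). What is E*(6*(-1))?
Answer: -6/563 ≈ -0.010657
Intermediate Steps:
E = 1/563 ≈ 0.0017762
E*(6*(-1)) = (6*(-1))/563 = (1/563)*(-6) = -6/563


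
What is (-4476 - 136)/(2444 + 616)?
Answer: -1153/765 ≈ -1.5072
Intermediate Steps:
(-4476 - 136)/(2444 + 616) = -4612/3060 = -4612*1/3060 = -1153/765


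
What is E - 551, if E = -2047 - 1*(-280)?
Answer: -2318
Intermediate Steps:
E = -1767 (E = -2047 + 280 = -1767)
E - 551 = -1767 - 551 = -2318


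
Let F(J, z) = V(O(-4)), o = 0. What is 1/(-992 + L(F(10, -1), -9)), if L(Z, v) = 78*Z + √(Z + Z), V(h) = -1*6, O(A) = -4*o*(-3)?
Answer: -365/532903 - I*√3/1065806 ≈ -0.00068493 - 1.6251e-6*I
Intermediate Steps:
O(A) = 0 (O(A) = -4*0*(-3) = 0*(-3) = 0)
V(h) = -6
F(J, z) = -6
L(Z, v) = 78*Z + √2*√Z (L(Z, v) = 78*Z + √(2*Z) = 78*Z + √2*√Z)
1/(-992 + L(F(10, -1), -9)) = 1/(-992 + (78*(-6) + √2*√(-6))) = 1/(-992 + (-468 + √2*(I*√6))) = 1/(-992 + (-468 + 2*I*√3)) = 1/(-1460 + 2*I*√3)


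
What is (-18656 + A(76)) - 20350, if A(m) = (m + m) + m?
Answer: -38778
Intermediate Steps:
A(m) = 3*m (A(m) = 2*m + m = 3*m)
(-18656 + A(76)) - 20350 = (-18656 + 3*76) - 20350 = (-18656 + 228) - 20350 = -18428 - 20350 = -38778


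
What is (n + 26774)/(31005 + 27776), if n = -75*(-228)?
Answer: 43874/58781 ≈ 0.74640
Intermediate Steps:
n = 17100
(n + 26774)/(31005 + 27776) = (17100 + 26774)/(31005 + 27776) = 43874/58781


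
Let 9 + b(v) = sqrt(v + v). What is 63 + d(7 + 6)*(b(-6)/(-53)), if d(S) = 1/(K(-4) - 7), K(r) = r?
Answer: 36720/583 + 2*I*sqrt(3)/583 ≈ 62.985 + 0.0059419*I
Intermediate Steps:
b(v) = -9 + sqrt(2)*sqrt(v) (b(v) = -9 + sqrt(v + v) = -9 + sqrt(2*v) = -9 + sqrt(2)*sqrt(v))
d(S) = -1/11 (d(S) = 1/(-4 - 7) = 1/(-11) = -1/11)
63 + d(7 + 6)*(b(-6)/(-53)) = 63 - (-9 + sqrt(2)*sqrt(-6))/(11*(-53)) = 63 - (-9 + sqrt(2)*(I*sqrt(6)))*(-1)/(11*53) = 63 - (-9 + 2*I*sqrt(3))*(-1)/(11*53) = 63 - (9/53 - 2*I*sqrt(3)/53)/11 = 63 + (-9/583 + 2*I*sqrt(3)/583) = 36720/583 + 2*I*sqrt(3)/583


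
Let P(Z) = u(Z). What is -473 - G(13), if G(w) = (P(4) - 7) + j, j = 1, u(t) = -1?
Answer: -466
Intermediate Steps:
P(Z) = -1
G(w) = -7 (G(w) = (-1 - 7) + 1 = -8 + 1 = -7)
-473 - G(13) = -473 - 1*(-7) = -473 + 7 = -466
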